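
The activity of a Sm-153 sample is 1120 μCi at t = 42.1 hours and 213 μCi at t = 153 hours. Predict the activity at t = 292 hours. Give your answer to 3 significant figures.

26.6 μCi

Over Δt = 153 − 42.1 = 110.9 hours, the level fell by a factor of 1120/213 ≈ 5.2582.
n = log₂(5.2582) ≈ 2.3946 half-lives, so t½ = 110.9/2.3946 ≈ 46.313 hours.
From t = 153 to t = 292: 213 × (1/2)^((292−153)/46.313) ≈ 26.601 μCi.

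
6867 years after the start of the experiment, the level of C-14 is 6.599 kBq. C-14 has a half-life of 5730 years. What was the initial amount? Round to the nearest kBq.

Number of half-lives elapsed: n = 6867/5730 ≈ 1.1984.
A₀ = A × 2^n = 6.599 × 2^1.1984 = 6.599 × 2.2949 ≈ 15.144 kBq.

15 kBq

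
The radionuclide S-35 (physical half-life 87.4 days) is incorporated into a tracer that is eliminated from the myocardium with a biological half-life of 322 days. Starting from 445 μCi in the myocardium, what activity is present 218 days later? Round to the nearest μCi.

49 μCi

1/t_eff = 1/t_phys + 1/t_biol = 1/87.4 + 1/322 = 0.014547 per day.
t_eff = 87.4 × 322 / (87.4 + 322) ≈ 68.742 days.
Remaining = 445 × (1/2)^(218/68.742) = 445 × (1/2)^3.1713 ≈ 49.397 μCi.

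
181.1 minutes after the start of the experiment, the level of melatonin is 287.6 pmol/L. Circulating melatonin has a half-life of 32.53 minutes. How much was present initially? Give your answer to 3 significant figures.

Number of half-lives elapsed: n = 181.1/32.53 ≈ 5.5672.
A₀ = A × 2^n = 287.6 × 2^5.5672 = 287.6 × 47.412 ≈ 13636 pmol/L.

13600 pmol/L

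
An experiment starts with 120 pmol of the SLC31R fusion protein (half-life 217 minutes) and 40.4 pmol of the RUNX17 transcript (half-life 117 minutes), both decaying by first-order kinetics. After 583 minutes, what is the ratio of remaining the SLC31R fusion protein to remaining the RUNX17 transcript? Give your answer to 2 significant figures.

SLC31R fusion protein: 120 × (1/2)^(583/217) = 120 × (1/2)^2.6866 ≈ 18.639 pmol.
RUNX17 transcript: 40.4 × (1/2)^(583/117) = 40.4 × (1/2)^4.9829 ≈ 1.2775 pmol.
Ratio ≈ 18.639 / 1.2775 ≈ 14.59.

15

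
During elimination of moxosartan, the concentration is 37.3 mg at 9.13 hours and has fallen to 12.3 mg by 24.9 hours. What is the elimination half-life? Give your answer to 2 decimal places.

Over Δt = 24.9 − 9.13 = 15.77 hours, the level fell by a factor of 37.3/12.3 ≈ 3.0325.
n = log₂(3.0325) ≈ 1.6005 half-lives, so t½ = 15.77/1.6005 ≈ 9.8531 hours.

9.85 hours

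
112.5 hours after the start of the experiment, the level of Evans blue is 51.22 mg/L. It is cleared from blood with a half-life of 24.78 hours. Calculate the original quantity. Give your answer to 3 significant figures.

Number of half-lives elapsed: n = 112.5/24.78 ≈ 4.54.
A₀ = A × 2^n = 51.22 × 2^4.54 = 51.22 × 23.263 ≈ 1191.5 mg/L.

1190 mg/L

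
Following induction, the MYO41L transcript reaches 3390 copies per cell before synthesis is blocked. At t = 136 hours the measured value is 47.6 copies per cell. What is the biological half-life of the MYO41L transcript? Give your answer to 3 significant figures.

22.1 hours

A/A₀ = 47.6/3390 ≈ 0.014041.
n = log₂(71.218) ≈ 6.1542 half-lives elapsed in 136 hours.
t½ = 136/6.1542 ≈ 22.099 hours.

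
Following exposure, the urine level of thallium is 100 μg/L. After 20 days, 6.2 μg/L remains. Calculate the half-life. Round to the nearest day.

5 days

A/A₀ = 6.2/100 ≈ 0.062.
n = log₂(16.129) ≈ 4.0116 half-lives elapsed in 20 days.
t½ = 20/4.0116 ≈ 4.9856 days.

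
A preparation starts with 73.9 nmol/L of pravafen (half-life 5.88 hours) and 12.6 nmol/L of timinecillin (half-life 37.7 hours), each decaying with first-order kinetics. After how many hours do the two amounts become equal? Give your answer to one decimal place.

Set 73.9·(1/2)^(t/5.88) = 12.6·(1/2)^(t/37.7).
Taking log₂: log₂(73.9/12.6) = t·(1/5.88 − 1/37.7).
log₂(5.8651) = 2.5522; 1/5.88 − 1/37.7 = 0.14354.
t = 2.5522 / 0.14354 ≈ 17.78 hours.

17.8 hours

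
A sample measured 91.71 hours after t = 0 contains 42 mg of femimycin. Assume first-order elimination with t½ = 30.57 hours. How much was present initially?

336 mg

Number of half-lives elapsed: n = 91.71/30.57 ≈ 3.
A₀ = A × 2^n = 42 × 2^3 = 42 × 8 ≈ 336 mg.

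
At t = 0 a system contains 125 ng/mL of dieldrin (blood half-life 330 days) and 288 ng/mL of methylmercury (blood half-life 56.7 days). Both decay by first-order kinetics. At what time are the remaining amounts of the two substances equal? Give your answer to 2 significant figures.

82 days

Set 125·(1/2)^(t/330) = 288·(1/2)^(t/56.7).
Taking log₂: log₂(125/288) = t·(1/330 − 1/56.7).
log₂(0.43403) = -1.2041; 1/330 − 1/56.7 = -0.014606.
t = -1.2041 / -0.014606 ≈ 82.439 days.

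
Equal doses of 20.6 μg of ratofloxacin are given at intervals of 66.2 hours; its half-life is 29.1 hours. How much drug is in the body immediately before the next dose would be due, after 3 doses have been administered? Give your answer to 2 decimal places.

The 3 doses were given 198.6, 132.4, 66.2 hours ago.
Total = 20.6·(1/2)^(198.6/29.1) + 20.6·(1/2)^(132.4/29.1) + 20.6·(1/2)^(66.2/29.1)
      = 0.18173 + 0.87949 + 4.2565 ≈ 5.3177 μg.

5.32 μg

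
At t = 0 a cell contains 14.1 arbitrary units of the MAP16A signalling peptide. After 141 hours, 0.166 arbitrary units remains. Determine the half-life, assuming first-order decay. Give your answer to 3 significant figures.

22.0 hours

A/A₀ = 0.166/14.1 ≈ 0.011773.
n = log₂(84.94) ≈ 6.4084 half-lives elapsed in 141 hours.
t½ = 141/6.4084 ≈ 22.002 hours.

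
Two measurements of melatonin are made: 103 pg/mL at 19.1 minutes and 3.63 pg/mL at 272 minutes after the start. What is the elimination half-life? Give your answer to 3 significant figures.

Over Δt = 272 − 19.1 = 252.9 minutes, the level fell by a factor of 103/3.63 ≈ 28.375.
n = log₂(28.375) ≈ 4.8265 half-lives, so t½ = 252.9/4.8265 ≈ 52.398 minutes.

52.4 minutes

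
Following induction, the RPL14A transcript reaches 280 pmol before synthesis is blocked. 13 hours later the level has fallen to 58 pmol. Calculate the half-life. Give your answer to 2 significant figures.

5.7 hours

A/A₀ = 58/280 ≈ 0.20714.
n = log₂(4.8276) ≈ 2.2713 half-lives elapsed in 13 hours.
t½ = 13/2.2713 ≈ 5.7236 hours.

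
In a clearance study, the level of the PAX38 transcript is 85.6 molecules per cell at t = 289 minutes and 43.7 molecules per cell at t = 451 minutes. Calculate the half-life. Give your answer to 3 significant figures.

Over Δt = 451 − 289 = 162 minutes, the level fell by a factor of 85.6/43.7 ≈ 1.9588.
n = log₂(1.9588) ≈ 0.96998 half-lives, so t½ = 162/0.96998 ≈ 167.01 minutes.

167 minutes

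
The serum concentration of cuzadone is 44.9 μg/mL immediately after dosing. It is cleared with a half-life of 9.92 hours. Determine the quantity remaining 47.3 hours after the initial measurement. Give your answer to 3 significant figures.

Number of half-lives: n = 47.3/9.92 ≈ 4.7681.
Remaining = 44.9 × (1/2)^4.7681 = 44.9 × 0.036698 ≈ 1.6478 μg/mL.

1.65 μg/mL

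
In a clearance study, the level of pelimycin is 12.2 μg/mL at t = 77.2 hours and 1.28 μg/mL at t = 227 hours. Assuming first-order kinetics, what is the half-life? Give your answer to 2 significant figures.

46 hours

Over Δt = 227 − 77.2 = 149.8 hours, the level fell by a factor of 12.2/1.28 ≈ 9.5312.
n = log₂(9.5312) ≈ 3.2527 half-lives, so t½ = 149.8/3.2527 ≈ 46.055 hours.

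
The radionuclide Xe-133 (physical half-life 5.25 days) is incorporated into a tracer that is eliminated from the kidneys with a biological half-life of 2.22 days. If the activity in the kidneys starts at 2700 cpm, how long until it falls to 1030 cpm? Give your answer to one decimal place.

2.2 days

1/t_eff = 1/t_phys + 1/t_biol = 1/5.25 + 1/2.22 = 0.64093 per day.
t_eff = 5.25 × 2.22 / (5.25 + 2.22) ≈ 1.5602 days.
n = log₂(2700/1030) ≈ 1.3903; t = 1.3903 × 1.5602 ≈ 2.1692 days.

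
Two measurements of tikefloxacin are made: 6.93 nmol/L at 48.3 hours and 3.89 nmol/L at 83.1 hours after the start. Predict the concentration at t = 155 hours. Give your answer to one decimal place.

Over Δt = 83.1 − 48.3 = 34.8 hours, the level fell by a factor of 6.93/3.89 ≈ 1.7815.
n = log₂(1.7815) ≈ 0.83309 half-lives, so t½ = 34.8/0.83309 ≈ 41.772 hours.
From t = 83.1 to t = 155: 3.89 × (1/2)^((155−83.1)/41.772) ≈ 1.1798 nmol/L.

1.2 nmol/L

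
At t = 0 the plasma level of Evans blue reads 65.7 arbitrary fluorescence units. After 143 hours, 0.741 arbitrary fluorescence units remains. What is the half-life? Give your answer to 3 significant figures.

A/A₀ = 0.741/65.7 ≈ 0.011279.
n = log₂(88.664) ≈ 6.4703 half-lives elapsed in 143 hours.
t½ = 143/6.4703 ≈ 22.101 hours.

22.1 hours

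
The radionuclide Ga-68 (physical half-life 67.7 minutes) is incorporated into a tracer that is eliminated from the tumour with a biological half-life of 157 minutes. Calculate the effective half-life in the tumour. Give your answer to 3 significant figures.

1/t_eff = 1/t_phys + 1/t_biol = 1/67.7 + 1/157 = 0.02114 per minute.
t_eff = 67.7 × 157 / (67.7 + 157) ≈ 47.303 minutes.

47.3 minutes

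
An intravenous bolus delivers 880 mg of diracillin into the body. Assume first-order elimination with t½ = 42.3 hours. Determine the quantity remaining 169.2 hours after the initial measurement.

55 mg

Elapsed time is 4 half-lives (169.2/42.3).
Each half-life halves the amount: 880 × (1/2)^4 = 880/16 = 55 mg.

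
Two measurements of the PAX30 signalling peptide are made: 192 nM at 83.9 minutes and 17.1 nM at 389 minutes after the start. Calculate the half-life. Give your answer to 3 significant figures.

Over Δt = 389 − 83.9 = 305.1 minutes, the level fell by a factor of 192/17.1 ≈ 11.228.
n = log₂(11.228) ≈ 3.489 half-lives, so t½ = 305.1/3.489 ≈ 87.445 minutes.

87.4 minutes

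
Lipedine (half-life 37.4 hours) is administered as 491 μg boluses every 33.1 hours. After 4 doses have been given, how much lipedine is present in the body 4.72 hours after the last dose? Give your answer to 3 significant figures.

897 μg

The 4 doses were given 104.02, 70.92, 37.82, 4.72 hours ago.
Total = 491·(1/2)^(104.02/37.4) + 491·(1/2)^(70.92/37.4) + 491·(1/2)^(37.82/37.4) + 491·(1/2)^(4.72/37.4)
      = 71.422 + 131.9 + 243.6 + 449.87 ≈ 896.79 μg.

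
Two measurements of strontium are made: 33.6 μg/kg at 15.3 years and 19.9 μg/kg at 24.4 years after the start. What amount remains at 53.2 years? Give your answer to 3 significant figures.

3.79 μg/kg

Over Δt = 24.4 − 15.3 = 9.1 years, the level fell by a factor of 33.6/19.9 ≈ 1.6884.
n = log₂(1.6884) ≈ 0.75569 half-lives, so t½ = 9.1/0.75569 ≈ 12.042 years.
From t = 24.4 to t = 53.2: 19.9 × (1/2)^((53.2−24.4)/12.042) ≈ 3.7922 μg/kg.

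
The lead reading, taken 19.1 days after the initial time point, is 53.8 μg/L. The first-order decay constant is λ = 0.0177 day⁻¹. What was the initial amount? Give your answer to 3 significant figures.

75.4 μg/L

t½ = ln 2 / λ = 0.69315 / 0.0177 ≈ 39.161 days.
Number of half-lives elapsed: n = 19.1/39.161 ≈ 0.48773.
A₀ = A × 2^n = 53.8 × 2^0.48773 = 53.8 × 1.4022 ≈ 75.44 μg/L.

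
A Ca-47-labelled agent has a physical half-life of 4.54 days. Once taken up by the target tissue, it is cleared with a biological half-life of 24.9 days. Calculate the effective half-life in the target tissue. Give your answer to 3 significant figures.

1/t_eff = 1/t_phys + 1/t_biol = 1/4.54 + 1/24.9 = 0.26042 per day.
t_eff = 4.54 × 24.9 / (4.54 + 24.9) ≈ 3.8399 days.

3.84 days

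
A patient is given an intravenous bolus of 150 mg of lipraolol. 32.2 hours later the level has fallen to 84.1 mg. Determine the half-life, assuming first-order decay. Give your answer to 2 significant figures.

A/A₀ = 84.1/150 ≈ 0.56067.
n = log₂(1.7836) ≈ 0.83478 half-lives elapsed in 32.2 hours.
t½ = 32.2/0.83478 ≈ 38.573 hours.

39 hours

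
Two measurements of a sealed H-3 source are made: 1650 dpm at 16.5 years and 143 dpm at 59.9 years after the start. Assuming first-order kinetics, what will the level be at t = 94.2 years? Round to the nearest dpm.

21 dpm

Over Δt = 59.9 − 16.5 = 43.4 years, the level fell by a factor of 1650/143 ≈ 11.538.
n = log₂(11.538) ≈ 3.5284 half-lives, so t½ = 43.4/3.5284 ≈ 12.3 years.
From t = 59.9 to t = 94.2: 143 × (1/2)^((94.2−59.9)/12.3) ≈ 20.696 dpm.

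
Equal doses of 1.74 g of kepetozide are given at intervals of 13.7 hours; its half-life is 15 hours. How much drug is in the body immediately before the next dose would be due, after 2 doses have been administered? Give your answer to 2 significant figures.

1.4 g

The 2 doses were given 27.4, 13.7 hours ago.
Total = 1.74·(1/2)^(27.4/15) + 1.74·(1/2)^(13.7/15)
      = 0.49053 + 0.92387 ≈ 1.4144 g.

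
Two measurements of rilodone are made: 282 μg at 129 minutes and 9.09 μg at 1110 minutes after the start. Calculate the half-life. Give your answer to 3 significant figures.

198 minutes

Over Δt = 1110 − 129 = 981 minutes, the level fell by a factor of 282/9.09 ≈ 31.023.
n = log₂(31.023) ≈ 4.9553 half-lives, so t½ = 981/4.9553 ≈ 197.97 minutes.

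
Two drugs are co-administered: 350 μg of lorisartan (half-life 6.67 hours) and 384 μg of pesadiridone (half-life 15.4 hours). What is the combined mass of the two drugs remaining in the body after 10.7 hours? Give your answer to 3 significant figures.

352 μg

lorisartan: 350 × (1/2)^(10.7/6.67) = 350 × (1/2)^1.6042 ≈ 115.12 μg.
pesadiridone: 384 × (1/2)^(10.7/15.4) = 384 × (1/2)^0.69481 ≈ 237.23 μg.
Total = 115.12 + 237.23 ≈ 352.35 μg.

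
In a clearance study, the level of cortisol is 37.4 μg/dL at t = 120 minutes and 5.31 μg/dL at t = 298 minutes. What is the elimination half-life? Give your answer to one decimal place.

63.2 minutes

Over Δt = 298 − 120 = 178 minutes, the level fell by a factor of 37.4/5.31 ≈ 7.0433.
n = log₂(7.0433) ≈ 2.8163 half-lives, so t½ = 178/2.8163 ≈ 63.205 minutes.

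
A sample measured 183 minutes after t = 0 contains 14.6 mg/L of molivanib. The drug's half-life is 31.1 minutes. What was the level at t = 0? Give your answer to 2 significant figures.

Number of half-lives elapsed: n = 183/31.1 ≈ 5.8842.
A₀ = A × 2^n = 14.6 × 2^5.8842 = 14.6 × 59.066 ≈ 862.36 mg/L.

860 mg/L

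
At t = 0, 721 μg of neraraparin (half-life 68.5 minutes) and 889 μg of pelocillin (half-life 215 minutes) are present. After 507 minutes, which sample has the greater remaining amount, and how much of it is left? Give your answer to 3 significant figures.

neraraparin: 721 × (1/2)^7.4015 ≈ 4.2646 μg.
pelocillin: 889 × (1/2)^2.3581 ≈ 173.39 μg.
Pelocillin has more remaining, at ≈ 173.39 μg.

pelocillin, 173 μg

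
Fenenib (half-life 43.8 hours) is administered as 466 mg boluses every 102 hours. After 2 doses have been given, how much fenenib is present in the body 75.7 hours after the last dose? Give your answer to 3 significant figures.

The 2 doses were given 177.7, 75.7 hours ago.
Total = 466·(1/2)^(177.7/43.8) + 466·(1/2)^(75.7/43.8)
      = 27.995 + 140.64 ≈ 168.64 mg.

169 mg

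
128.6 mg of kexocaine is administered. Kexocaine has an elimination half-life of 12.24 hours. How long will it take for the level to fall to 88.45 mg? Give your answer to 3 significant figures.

6.61 hours

Fraction remaining = 88.45/128.6 ≈ 0.68779.
n = log₂(128.6/88.45) = ln(1.4539)/ln 2 ≈ 0.53996 half-lives.
t = n × t½ = 0.53996 × 12.24 ≈ 6.6091 hours.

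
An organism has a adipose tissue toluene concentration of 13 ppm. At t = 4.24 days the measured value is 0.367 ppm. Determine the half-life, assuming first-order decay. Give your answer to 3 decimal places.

A/A₀ = 0.367/13 ≈ 0.028231.
n = log₂(35.422) ≈ 5.1466 half-lives elapsed in 4.24 days.
t½ = 4.24/5.1466 ≈ 0.82385 days.

0.824 days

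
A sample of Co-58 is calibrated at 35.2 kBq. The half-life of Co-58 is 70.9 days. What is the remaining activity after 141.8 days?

Elapsed time is 2 half-lives (141.8/70.9).
Each half-life halves the amount: 35.2 × (1/2)^2 = 35.2/4 = 8.8 kBq.

8.8 kBq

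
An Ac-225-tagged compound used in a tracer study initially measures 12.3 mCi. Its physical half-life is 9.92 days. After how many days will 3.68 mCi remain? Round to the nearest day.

Fraction remaining = 3.68/12.3 ≈ 0.29919.
n = log₂(12.3/3.68) = ln(3.3424)/ln 2 ≈ 1.7409 half-lives.
t = n × t½ = 1.7409 × 9.92 ≈ 17.27 days.

17 days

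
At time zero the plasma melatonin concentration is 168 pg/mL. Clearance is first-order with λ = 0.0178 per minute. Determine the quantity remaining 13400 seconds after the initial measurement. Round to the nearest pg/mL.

t½ = ln 2 / λ = 0.69315 / 0.0178 ≈ 38.941 minutes.
Convert the elapsed time: 13400 seconds = 223.333 minutes.
Number of half-lives: n = 223.333/38.941 ≈ 5.7352.
Remaining = 168 × (1/2)^5.7352 = 168 × 0.018773 ≈ 3.1539 pg/mL.

3 pg/mL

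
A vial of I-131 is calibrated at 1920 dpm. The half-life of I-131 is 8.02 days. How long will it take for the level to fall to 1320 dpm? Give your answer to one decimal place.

Fraction remaining = 1320/1920 ≈ 0.6875.
n = log₂(1920/1320) = ln(1.4545)/ln 2 ≈ 0.54057 half-lives.
t = n × t½ = 0.54057 × 8.02 ≈ 4.3354 days.

4.3 days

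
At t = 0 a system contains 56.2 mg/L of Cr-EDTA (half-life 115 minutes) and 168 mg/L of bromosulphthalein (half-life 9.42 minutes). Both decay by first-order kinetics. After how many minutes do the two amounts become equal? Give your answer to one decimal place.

16.2 minutes

Set 56.2·(1/2)^(t/115) = 168·(1/2)^(t/9.42).
Taking log₂: log₂(56.2/168) = t·(1/115 − 1/9.42).
log₂(0.33452) = -1.5798; 1/115 − 1/9.42 = -0.097461.
t = -1.5798 / -0.097461 ≈ 16.21 minutes.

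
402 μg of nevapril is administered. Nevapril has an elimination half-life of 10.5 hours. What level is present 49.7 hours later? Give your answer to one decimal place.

Number of half-lives: n = 49.7/10.5 ≈ 4.7333.
Remaining = 402 × (1/2)^4.7333 = 402 × 0.037595 ≈ 15.113 μg.

15.1 μg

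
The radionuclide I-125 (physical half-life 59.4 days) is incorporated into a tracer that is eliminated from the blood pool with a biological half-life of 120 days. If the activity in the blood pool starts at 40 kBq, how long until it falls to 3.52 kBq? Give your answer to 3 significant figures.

139 days

1/t_eff = 1/t_phys + 1/t_biol = 1/59.4 + 1/120 = 0.025168 per day.
t_eff = 59.4 × 120 / (59.4 + 120) ≈ 39.732 days.
n = log₂(40/3.52) ≈ 3.5064; t = 3.5064 × 39.732 ≈ 139.32 days.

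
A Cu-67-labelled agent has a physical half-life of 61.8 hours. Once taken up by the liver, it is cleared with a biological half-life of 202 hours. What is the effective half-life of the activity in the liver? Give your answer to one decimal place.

47.3 hours

1/t_eff = 1/t_phys + 1/t_biol = 1/61.8 + 1/202 = 0.021132 per hour.
t_eff = 61.8 × 202 / (61.8 + 202) ≈ 47.322 hours.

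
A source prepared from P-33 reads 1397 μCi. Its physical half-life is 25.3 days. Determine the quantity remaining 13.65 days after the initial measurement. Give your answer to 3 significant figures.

Number of half-lives: n = 13.65/25.3 ≈ 0.53953.
Remaining = 1397 × (1/2)^0.53953 = 1397 × 0.688 ≈ 961.13 μCi.

961 μCi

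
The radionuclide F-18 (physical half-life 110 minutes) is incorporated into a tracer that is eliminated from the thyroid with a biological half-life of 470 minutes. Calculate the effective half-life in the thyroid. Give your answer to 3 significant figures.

89.1 minutes

1/t_eff = 1/t_phys + 1/t_biol = 1/110 + 1/470 = 0.011219 per minute.
t_eff = 110 × 470 / (110 + 470) ≈ 89.138 minutes.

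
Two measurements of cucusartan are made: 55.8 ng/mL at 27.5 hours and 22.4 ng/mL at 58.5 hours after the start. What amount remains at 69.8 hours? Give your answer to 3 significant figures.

16.1 ng/mL

Over Δt = 58.5 − 27.5 = 31 hours, the level fell by a factor of 55.8/22.4 ≈ 2.4911.
n = log₂(2.4911) ≈ 1.3168 half-lives, so t½ = 31/1.3168 ≈ 23.543 hours.
From t = 58.5 to t = 69.8: 22.4 × (1/2)^((69.8−58.5)/23.543) ≈ 16.06 ng/mL.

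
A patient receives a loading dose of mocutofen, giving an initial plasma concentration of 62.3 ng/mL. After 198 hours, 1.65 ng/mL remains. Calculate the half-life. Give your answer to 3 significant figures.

37.8 hours

A/A₀ = 1.65/62.3 ≈ 0.026485.
n = log₂(37.758) ≈ 5.2387 half-lives elapsed in 198 hours.
t½ = 198/5.2387 ≈ 37.796 hours.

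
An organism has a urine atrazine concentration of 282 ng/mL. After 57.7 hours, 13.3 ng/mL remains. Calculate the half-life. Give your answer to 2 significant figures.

A/A₀ = 13.3/282 ≈ 0.047163.
n = log₂(21.203) ≈ 4.4062 half-lives elapsed in 57.7 hours.
t½ = 57.7/4.4062 ≈ 13.095 hours.

13 hours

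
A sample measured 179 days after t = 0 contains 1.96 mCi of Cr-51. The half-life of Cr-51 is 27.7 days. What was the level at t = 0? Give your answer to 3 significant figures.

173 mCi

Number of half-lives elapsed: n = 179/27.7 ≈ 6.4621.
A₀ = A × 2^n = 1.96 × 2^6.4621 = 1.96 × 88.163 ≈ 172.8 mCi.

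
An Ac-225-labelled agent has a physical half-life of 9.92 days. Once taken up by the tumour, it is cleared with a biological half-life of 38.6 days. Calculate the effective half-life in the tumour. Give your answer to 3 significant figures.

7.89 days

1/t_eff = 1/t_phys + 1/t_biol = 1/9.92 + 1/38.6 = 0.12671 per day.
t_eff = 9.92 × 38.6 / (9.92 + 38.6) ≈ 7.8918 days.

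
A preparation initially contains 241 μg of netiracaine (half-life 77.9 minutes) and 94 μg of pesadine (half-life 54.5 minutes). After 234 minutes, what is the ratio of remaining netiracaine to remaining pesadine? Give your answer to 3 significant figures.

netiracaine: 241 × (1/2)^(234/77.9) = 241 × (1/2)^3.0039 ≈ 30.045 μg.
pesadine: 94 × (1/2)^(234/54.5) = 94 × (1/2)^4.2936 ≈ 4.7933 μg.
Ratio ≈ 30.045 / 4.7933 ≈ 6.2681.

6.27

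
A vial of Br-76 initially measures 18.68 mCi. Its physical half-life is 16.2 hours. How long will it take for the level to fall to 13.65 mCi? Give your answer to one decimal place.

7.3 hours

Fraction remaining = 13.65/18.68 ≈ 0.73073.
n = log₂(18.68/13.65) = ln(1.3685)/ln 2 ≈ 0.45259 half-lives.
t = n × t½ = 0.45259 × 16.2 ≈ 7.332 hours.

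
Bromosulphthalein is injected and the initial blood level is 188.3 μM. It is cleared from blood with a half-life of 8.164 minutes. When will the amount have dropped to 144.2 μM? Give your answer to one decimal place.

Fraction remaining = 144.2/188.3 ≈ 0.7658.
n = log₂(188.3/144.2) = ln(1.3058)/ln 2 ≈ 0.38496 half-lives.
t = n × t½ = 0.38496 × 8.164 ≈ 3.1428 minutes.

3.1 minutes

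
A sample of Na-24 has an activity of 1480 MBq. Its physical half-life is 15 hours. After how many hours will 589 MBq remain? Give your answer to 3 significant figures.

Fraction remaining = 589/1480 ≈ 0.39797.
n = log₂(1480/589) = ln(2.5127)/ln 2 ≈ 1.3293 half-lives.
t = n × t½ = 1.3293 × 15 ≈ 19.939 hours.

19.9 hours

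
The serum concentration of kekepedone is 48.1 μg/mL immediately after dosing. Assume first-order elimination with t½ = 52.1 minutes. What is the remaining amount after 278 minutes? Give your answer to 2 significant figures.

1.2 μg/mL

Number of half-lives: n = 278/52.1 ≈ 5.3359.
Remaining = 48.1 × (1/2)^5.3359 = 48.1 × 0.024759 ≈ 1.1909 μg/mL.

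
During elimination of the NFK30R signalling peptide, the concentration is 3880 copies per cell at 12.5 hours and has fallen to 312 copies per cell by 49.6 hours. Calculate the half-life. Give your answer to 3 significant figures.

Over Δt = 49.6 − 12.5 = 37.1 hours, the level fell by a factor of 3880/312 ≈ 12.436.
n = log₂(12.436) ≈ 3.6364 half-lives, so t½ = 37.1/3.6364 ≈ 10.202 hours.

10.2 hours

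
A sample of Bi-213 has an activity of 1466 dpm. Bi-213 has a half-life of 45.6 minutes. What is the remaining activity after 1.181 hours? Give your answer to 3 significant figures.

499 dpm

Convert the elapsed time: 1.181 hours = 70.86 minutes.
Number of half-lives: n = 70.86/45.6 ≈ 1.5539.
Remaining = 1466 × (1/2)^1.5539 = 1466 × 0.34058 ≈ 499.29 dpm.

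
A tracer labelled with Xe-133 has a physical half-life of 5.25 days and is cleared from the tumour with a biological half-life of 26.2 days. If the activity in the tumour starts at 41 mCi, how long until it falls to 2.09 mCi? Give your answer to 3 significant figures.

1/t_eff = 1/t_phys + 1/t_biol = 1/5.25 + 1/26.2 = 0.22864 per day.
t_eff = 5.25 × 26.2 / (5.25 + 26.2) ≈ 4.3736 days.
n = log₂(41/2.09) ≈ 4.294; t = 4.294 × 4.3736 ≈ 18.78 days.

18.8 days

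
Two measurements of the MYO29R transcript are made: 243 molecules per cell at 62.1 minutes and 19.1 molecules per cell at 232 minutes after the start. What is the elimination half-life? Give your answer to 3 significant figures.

Over Δt = 232 − 62.1 = 169.9 minutes, the level fell by a factor of 243/19.1 ≈ 12.723.
n = log₂(12.723) ≈ 3.6693 half-lives, so t½ = 169.9/3.6693 ≈ 46.303 minutes.

46.3 minutes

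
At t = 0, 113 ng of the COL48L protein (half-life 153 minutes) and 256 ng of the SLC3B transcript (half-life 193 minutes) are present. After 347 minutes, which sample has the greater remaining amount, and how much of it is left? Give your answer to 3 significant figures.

COL48L protein: 113 × (1/2)^2.268 ≈ 23.461 ng.
SLC3B transcript: 256 × (1/2)^1.7979 ≈ 73.622 ng.
SLC3B transcript has more remaining, at ≈ 73.622 ng.

SLC3B transcript, 73.6 ng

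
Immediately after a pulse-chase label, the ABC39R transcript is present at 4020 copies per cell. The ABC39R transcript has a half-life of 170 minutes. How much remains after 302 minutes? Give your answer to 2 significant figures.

1200 copies per cell

Number of half-lives: n = 302/170 ≈ 1.7765.
Remaining = 4020 × (1/2)^1.7765 = 4020 × 0.2919 ≈ 1173.4 copies per cell.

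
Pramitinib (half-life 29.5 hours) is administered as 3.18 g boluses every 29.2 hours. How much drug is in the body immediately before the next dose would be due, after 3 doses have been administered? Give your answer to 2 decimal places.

The 3 doses were given 87.6, 58.4, 29.2 hours ago.
Total = 3.18·(1/2)^(87.6/29.5) + 3.18·(1/2)^(58.4/29.5) + 3.18·(1/2)^(29.2/29.5)
      = 0.406 + 0.80629 + 1.6012 ≈ 2.8135 g.

2.81 g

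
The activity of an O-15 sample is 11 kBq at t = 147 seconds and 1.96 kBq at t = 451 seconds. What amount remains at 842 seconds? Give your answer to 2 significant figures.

0.21 kBq

Over Δt = 451 − 147 = 304 seconds, the level fell by a factor of 11/1.96 ≈ 5.6122.
n = log₂(5.6122) ≈ 2.4886 half-lives, so t½ = 304/2.4886 ≈ 122.16 seconds.
From t = 451 to t = 842: 1.96 × (1/2)^((842−451)/122.16) ≈ 0.21317 kBq.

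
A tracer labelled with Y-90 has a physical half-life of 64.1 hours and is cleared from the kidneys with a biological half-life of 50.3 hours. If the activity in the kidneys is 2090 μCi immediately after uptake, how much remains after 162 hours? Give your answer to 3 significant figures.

38.9 μCi

1/t_eff = 1/t_phys + 1/t_biol = 1/64.1 + 1/50.3 = 0.035481 per hour.
t_eff = 64.1 × 50.3 / (64.1 + 50.3) ≈ 28.184 hours.
Remaining = 2090 × (1/2)^(162/28.184) = 2090 × (1/2)^5.748 ≈ 38.89 μCi.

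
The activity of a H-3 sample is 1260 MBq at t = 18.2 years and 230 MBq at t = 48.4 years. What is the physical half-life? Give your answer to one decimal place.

12.3 years

Over Δt = 48.4 − 18.2 = 30.2 years, the level fell by a factor of 1260/230 ≈ 5.4783.
n = log₂(5.4783) ≈ 2.4537 half-lives, so t½ = 30.2/2.4537 ≈ 12.308 years.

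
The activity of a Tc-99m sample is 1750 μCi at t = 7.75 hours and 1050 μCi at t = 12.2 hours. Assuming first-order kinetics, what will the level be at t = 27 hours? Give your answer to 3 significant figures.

192 μCi

Over Δt = 12.2 − 7.75 = 4.45 hours, the level fell by a factor of 1750/1050 ≈ 1.6667.
n = log₂(1.6667) ≈ 0.73697 half-lives, so t½ = 4.45/0.73697 ≈ 6.0383 hours.
From t = 12.2 to t = 27: 1050 × (1/2)^((27−12.2)/6.0383) ≈ 192.02 μCi.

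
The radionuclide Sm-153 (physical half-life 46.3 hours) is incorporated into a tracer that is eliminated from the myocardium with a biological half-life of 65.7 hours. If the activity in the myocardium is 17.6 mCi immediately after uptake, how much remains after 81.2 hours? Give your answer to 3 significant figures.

1/t_eff = 1/t_phys + 1/t_biol = 1/46.3 + 1/65.7 = 0.036819 per hour.
t_eff = 46.3 × 65.7 / (46.3 + 65.7) ≈ 27.16 hours.
Remaining = 17.6 × (1/2)^(81.2/27.16) = 17.6 × (1/2)^2.9897 ≈ 2.2158 mCi.

2.22 mCi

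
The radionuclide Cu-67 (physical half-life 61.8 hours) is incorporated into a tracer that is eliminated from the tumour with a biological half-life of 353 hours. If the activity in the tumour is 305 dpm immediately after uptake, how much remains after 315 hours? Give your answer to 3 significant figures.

4.80 dpm

1/t_eff = 1/t_phys + 1/t_biol = 1/61.8 + 1/353 = 0.019014 per hour.
t_eff = 61.8 × 353 / (61.8 + 353) ≈ 52.593 hours.
Remaining = 305 × (1/2)^(315/52.593) = 305 × (1/2)^5.9894 ≈ 4.8006 dpm.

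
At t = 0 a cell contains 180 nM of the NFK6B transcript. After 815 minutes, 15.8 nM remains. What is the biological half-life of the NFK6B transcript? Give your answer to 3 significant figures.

A/A₀ = 15.8/180 ≈ 0.087778.
n = log₂(11.392) ≈ 3.51 half-lives elapsed in 815 minutes.
t½ = 815/3.51 ≈ 232.19 minutes.

232 minutes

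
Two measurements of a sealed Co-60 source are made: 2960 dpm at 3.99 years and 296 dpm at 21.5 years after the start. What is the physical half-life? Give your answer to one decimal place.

Over Δt = 21.5 − 3.99 = 17.51 years, the level fell by a factor of 2960/296 ≈ 10.
n = log₂(10) ≈ 3.3219 half-lives, so t½ = 17.51/3.3219 ≈ 5.271 years.

5.3 years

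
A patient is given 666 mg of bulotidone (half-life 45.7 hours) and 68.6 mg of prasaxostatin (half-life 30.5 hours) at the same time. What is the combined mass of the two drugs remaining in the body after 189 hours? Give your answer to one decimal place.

bulotidone: 666 × (1/2)^(189/45.7) = 666 × (1/2)^4.1357 ≈ 37.889 mg.
prasaxostatin: 68.6 × (1/2)^(189/30.5) = 68.6 × (1/2)^6.1967 ≈ 0.93524 mg.
Total = 37.889 + 0.93524 ≈ 38.824 mg.

38.8 mg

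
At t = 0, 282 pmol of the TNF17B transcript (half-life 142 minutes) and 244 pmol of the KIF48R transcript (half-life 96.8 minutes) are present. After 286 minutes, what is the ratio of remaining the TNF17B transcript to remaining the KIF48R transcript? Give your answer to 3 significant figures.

TNF17B transcript: 282 × (1/2)^(286/142) = 282 × (1/2)^2.0141 ≈ 69.815 pmol.
KIF48R transcript: 244 × (1/2)^(286/96.8) = 244 × (1/2)^2.9545 ≈ 31.476 pmol.
Ratio ≈ 69.815 / 31.476 ≈ 2.218.

2.22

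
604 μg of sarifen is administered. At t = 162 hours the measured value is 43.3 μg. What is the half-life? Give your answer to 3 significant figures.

A/A₀ = 43.3/604 ≈ 0.071689.
n = log₂(13.949) ≈ 3.8021 half-lives elapsed in 162 hours.
t½ = 162/3.8021 ≈ 42.608 hours.

42.6 hours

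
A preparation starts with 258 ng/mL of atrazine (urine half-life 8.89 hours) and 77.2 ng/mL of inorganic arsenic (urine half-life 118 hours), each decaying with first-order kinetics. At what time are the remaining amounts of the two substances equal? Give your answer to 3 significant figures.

Set 258·(1/2)^(t/8.89) = 77.2·(1/2)^(t/118).
Taking log₂: log₂(258/77.2) = t·(1/8.89 − 1/118).
log₂(3.342) = 1.7407; 1/8.89 − 1/118 = 0.10401.
t = 1.7407 / 0.10401 ≈ 16.736 hours.

16.7 hours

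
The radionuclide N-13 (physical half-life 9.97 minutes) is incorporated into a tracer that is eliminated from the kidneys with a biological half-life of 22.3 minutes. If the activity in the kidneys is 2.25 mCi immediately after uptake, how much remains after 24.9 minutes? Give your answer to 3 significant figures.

1/t_eff = 1/t_phys + 1/t_biol = 1/9.97 + 1/22.3 = 0.14514 per minute.
t_eff = 9.97 × 22.3 / (9.97 + 22.3) ≈ 6.8897 minutes.
Remaining = 2.25 × (1/2)^(24.9/6.8897) = 2.25 × (1/2)^3.6141 ≈ 0.18375 mCi.

0.184 mCi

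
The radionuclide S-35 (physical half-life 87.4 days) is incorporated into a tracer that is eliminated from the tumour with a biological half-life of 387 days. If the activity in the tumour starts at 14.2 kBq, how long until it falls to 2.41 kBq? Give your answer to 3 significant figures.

182 days

1/t_eff = 1/t_phys + 1/t_biol = 1/87.4 + 1/387 = 0.014026 per day.
t_eff = 87.4 × 387 / (87.4 + 387) ≈ 71.298 days.
n = log₂(14.2/2.41) ≈ 2.5588; t = 2.5588 × 71.298 ≈ 182.44 days.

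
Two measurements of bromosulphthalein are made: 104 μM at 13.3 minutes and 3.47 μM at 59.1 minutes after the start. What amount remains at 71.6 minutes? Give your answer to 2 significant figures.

Over Δt = 59.1 − 13.3 = 45.8 minutes, the level fell by a factor of 104/3.47 ≈ 29.971.
n = log₂(29.971) ≈ 4.9055 half-lives, so t½ = 45.8/4.9055 ≈ 9.3365 minutes.
From t = 59.1 to t = 71.6: 3.47 × (1/2)^((71.6−59.1)/9.3365) ≈ 1.3718 μM.

1.4 μM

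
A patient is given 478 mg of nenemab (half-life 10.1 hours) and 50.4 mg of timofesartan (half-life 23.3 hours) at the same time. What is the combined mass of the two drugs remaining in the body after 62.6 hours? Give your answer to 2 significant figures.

14 mg

nenemab: 478 × (1/2)^(62.6/10.1) = 478 × (1/2)^6.198 ≈ 6.5109 mg.
timofesartan: 50.4 × (1/2)^(62.6/23.3) = 50.4 × (1/2)^2.6867 ≈ 7.8281 mg.
Total = 6.5109 + 7.8281 ≈ 14.339 mg.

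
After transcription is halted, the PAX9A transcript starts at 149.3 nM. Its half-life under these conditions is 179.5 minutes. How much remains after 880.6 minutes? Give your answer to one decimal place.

5.0 nM

Number of half-lives: n = 880.6/179.5 ≈ 4.9058.
Remaining = 149.3 × (1/2)^4.9058 = 149.3 × 0.033357 ≈ 4.9803 nM.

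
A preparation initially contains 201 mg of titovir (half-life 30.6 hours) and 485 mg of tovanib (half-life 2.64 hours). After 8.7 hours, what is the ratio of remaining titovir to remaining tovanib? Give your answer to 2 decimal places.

titovir: 201 × (1/2)^(8.7/30.6) = 201 × (1/2)^0.28431 ≈ 165.05 mg.
tovanib: 485 × (1/2)^(8.7/2.64) = 485 × (1/2)^3.2955 ≈ 49.398 mg.
Ratio ≈ 165.05 / 49.398 ≈ 3.3412.

3.34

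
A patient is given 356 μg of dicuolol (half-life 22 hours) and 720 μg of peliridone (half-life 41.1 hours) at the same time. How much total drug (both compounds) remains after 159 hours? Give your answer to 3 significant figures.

dicuolol: 356 × (1/2)^(159/22) = 356 × (1/2)^7.2273 ≈ 2.3759 μg.
peliridone: 720 × (1/2)^(159/41.1) = 720 × (1/2)^3.8686 ≈ 49.291 μg.
Total = 2.3759 + 49.291 ≈ 51.666 μg.

51.7 μg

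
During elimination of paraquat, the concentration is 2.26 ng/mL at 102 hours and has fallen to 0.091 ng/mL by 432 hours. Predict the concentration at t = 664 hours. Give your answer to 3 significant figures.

0.00951 ng/mL

Over Δt = 432 − 102 = 330 hours, the level fell by a factor of 2.26/0.091 ≈ 24.835.
n = log₂(24.835) ≈ 4.6343 half-lives, so t½ = 330/4.6343 ≈ 71.208 hours.
From t = 432 to t = 664: 0.091 × (1/2)^((664−432)/71.208) ≈ 0.0095119 ng/mL.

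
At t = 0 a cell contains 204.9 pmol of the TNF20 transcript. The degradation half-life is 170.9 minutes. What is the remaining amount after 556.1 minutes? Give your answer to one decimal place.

21.5 pmol

Number of half-lives: n = 556.1/170.9 ≈ 3.2539.
Remaining = 204.9 × (1/2)^3.2539 = 204.9 × 0.10482 ≈ 21.479 pmol.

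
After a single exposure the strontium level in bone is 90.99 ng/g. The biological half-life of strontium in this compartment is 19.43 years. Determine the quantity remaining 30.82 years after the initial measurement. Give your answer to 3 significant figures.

Number of half-lives: n = 30.82/19.43 ≈ 1.5862.
Remaining = 90.99 × (1/2)^1.5862 = 90.99 × 0.33305 ≈ 30.304 ng/g.

30.3 ng/g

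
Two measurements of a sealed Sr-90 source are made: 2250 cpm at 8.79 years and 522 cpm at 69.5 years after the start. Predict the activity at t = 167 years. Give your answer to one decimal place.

50.0 cpm

Over Δt = 69.5 − 8.79 = 60.71 years, the level fell by a factor of 2250/522 ≈ 4.3103.
n = log₂(4.3103) ≈ 2.1078 half-lives, so t½ = 60.71/2.1078 ≈ 28.802 years.
From t = 69.5 to t = 167: 522 × (1/2)^((167−69.5)/28.802) ≈ 49.963 cpm.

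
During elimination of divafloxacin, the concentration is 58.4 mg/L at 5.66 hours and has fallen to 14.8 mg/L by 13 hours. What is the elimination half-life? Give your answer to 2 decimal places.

3.71 hours

Over Δt = 13 − 5.66 = 7.34 hours, the level fell by a factor of 58.4/14.8 ≈ 3.9459.
n = log₂(3.9459) ≈ 1.9804 half-lives, so t½ = 7.34/1.9804 ≈ 3.7064 hours.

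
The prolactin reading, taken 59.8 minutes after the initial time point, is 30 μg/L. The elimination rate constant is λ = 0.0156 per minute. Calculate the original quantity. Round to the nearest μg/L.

76 μg/L

t½ = ln 2 / λ = 0.69315 / 0.0156 ≈ 44.433 minutes.
Number of half-lives elapsed: n = 59.8/44.433 ≈ 1.3459.
A₀ = A × 2^n = 30 × 2^1.3459 = 30 × 2.5418 ≈ 76.255 μg/L.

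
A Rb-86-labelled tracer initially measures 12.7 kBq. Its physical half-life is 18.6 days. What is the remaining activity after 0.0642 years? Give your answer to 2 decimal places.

Convert the elapsed time: 0.0642 years = 23.433 days.
Number of half-lives: n = 23.433/18.6 ≈ 1.2598.
Remaining = 12.7 × (1/2)^1.2598 = 12.7 × 0.41759 ≈ 5.3034 kBq.

5.30 kBq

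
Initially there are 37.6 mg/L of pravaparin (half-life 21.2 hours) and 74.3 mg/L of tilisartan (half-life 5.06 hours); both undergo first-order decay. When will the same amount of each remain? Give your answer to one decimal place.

6.5 hours

Set 37.6·(1/2)^(t/21.2) = 74.3·(1/2)^(t/5.06).
Taking log₂: log₂(37.6/74.3) = t·(1/21.2 − 1/5.06).
log₂(0.50606) = -0.98263; 1/21.2 − 1/5.06 = -0.15046.
t = -0.98263 / -0.15046 ≈ 6.5309 hours.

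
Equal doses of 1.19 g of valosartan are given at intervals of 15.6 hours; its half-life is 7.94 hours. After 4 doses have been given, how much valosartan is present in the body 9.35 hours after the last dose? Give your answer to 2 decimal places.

The 4 doses were given 56.15, 40.55, 24.95, 9.35 hours ago.
Total = 1.19·(1/2)^(56.15/7.94) + 1.19·(1/2)^(40.55/7.94) + 1.19·(1/2)^(24.95/7.94) + 1.19·(1/2)^(9.35/7.94)
      = 0.0088456 + 0.034528 + 0.13478 + 0.52609 ≈ 0.70424 g.

0.70 g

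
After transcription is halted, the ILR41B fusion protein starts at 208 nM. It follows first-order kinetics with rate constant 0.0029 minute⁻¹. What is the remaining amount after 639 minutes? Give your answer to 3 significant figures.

32.6 nM

t½ = ln 2 / λ = 0.69315 / 0.0029 ≈ 239.02 minutes.
Number of half-lives: n = 639/239.02 ≈ 2.6735.
Remaining = 208 × (1/2)^2.6735 = 208 × 0.15675 ≈ 32.604 nM.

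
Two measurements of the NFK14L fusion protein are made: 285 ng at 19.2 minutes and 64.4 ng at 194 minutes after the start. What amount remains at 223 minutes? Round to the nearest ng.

Over Δt = 194 − 19.2 = 174.8 minutes, the level fell by a factor of 285/64.4 ≈ 4.4255.
n = log₂(4.4255) ≈ 2.1458 half-lives, so t½ = 174.8/2.1458 ≈ 81.46 minutes.
From t = 194 to t = 223: 64.4 × (1/2)^((223−194)/81.46) ≈ 50.317 ng.

50 ng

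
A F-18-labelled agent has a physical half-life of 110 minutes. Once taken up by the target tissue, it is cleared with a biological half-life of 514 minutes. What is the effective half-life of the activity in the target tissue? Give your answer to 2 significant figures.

1/t_eff = 1/t_phys + 1/t_biol = 1/110 + 1/514 = 0.011036 per minute.
t_eff = 110 × 514 / (110 + 514) ≈ 90.609 minutes.

91 minutes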